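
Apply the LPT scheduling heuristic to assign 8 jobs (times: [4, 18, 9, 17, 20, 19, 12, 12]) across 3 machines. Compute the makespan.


Sort jobs in decreasing order (LPT): [20, 19, 18, 17, 12, 12, 9, 4]
Assign each job to the least loaded machine:
  Machine 1: jobs [20, 12, 4], load = 36
  Machine 2: jobs [19, 12, 9], load = 40
  Machine 3: jobs [18, 17], load = 35
Makespan = max load = 40

40


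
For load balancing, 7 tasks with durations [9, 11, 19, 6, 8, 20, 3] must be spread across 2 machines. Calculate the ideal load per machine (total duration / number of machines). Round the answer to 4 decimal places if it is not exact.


Total processing time = 9 + 11 + 19 + 6 + 8 + 20 + 3 = 76
Number of machines = 2
Ideal balanced load = 76 / 2 = 38.0

38.0


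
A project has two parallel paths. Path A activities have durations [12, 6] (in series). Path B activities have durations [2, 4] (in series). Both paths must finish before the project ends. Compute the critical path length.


Path A total = 12 + 6 = 18
Path B total = 2 + 4 = 6
Critical path = longest path = max(18, 6) = 18

18


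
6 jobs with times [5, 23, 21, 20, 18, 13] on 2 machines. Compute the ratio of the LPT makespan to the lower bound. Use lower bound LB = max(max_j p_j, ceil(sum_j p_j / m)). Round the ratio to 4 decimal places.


LPT order: [23, 21, 20, 18, 13, 5]
Machine loads after assignment: [54, 46]
LPT makespan = 54
Lower bound = max(max_job, ceil(total/2)) = max(23, 50) = 50
Ratio = 54 / 50 = 1.08

1.08


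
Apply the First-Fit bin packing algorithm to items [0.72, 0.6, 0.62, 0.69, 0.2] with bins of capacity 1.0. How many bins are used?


Place items sequentially using First-Fit:
  Item 0.72 -> new Bin 1
  Item 0.6 -> new Bin 2
  Item 0.62 -> new Bin 3
  Item 0.69 -> new Bin 4
  Item 0.2 -> Bin 1 (now 0.92)
Total bins used = 4

4


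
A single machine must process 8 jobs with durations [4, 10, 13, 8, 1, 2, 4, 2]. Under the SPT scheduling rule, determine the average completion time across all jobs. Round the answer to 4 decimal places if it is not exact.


Sort jobs by processing time (SPT order): [1, 2, 2, 4, 4, 8, 10, 13]
Compute completion times sequentially:
  Job 1: processing = 1, completes at 1
  Job 2: processing = 2, completes at 3
  Job 3: processing = 2, completes at 5
  Job 4: processing = 4, completes at 9
  Job 5: processing = 4, completes at 13
  Job 6: processing = 8, completes at 21
  Job 7: processing = 10, completes at 31
  Job 8: processing = 13, completes at 44
Sum of completion times = 127
Average completion time = 127/8 = 15.875

15.875


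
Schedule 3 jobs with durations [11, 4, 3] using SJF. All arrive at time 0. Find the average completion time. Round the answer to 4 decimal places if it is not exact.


SJF order (ascending): [3, 4, 11]
Completion times:
  Job 1: burst=3, C=3
  Job 2: burst=4, C=7
  Job 3: burst=11, C=18
Average completion = 28/3 = 9.3333

9.3333


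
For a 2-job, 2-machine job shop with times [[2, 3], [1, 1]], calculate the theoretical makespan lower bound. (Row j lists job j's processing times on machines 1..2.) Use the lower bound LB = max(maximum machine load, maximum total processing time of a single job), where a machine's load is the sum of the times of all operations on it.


Machine loads:
  Machine 1: 2 + 1 = 3
  Machine 2: 3 + 1 = 4
Max machine load = 4
Job totals:
  Job 1: 5
  Job 2: 2
Max job total = 5
Lower bound = max(4, 5) = 5

5


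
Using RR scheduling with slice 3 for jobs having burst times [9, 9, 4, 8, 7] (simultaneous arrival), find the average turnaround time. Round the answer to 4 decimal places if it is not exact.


Time quantum = 3
Execution trace:
  J1 runs 3 units, time = 3
  J2 runs 3 units, time = 6
  J3 runs 3 units, time = 9
  J4 runs 3 units, time = 12
  J5 runs 3 units, time = 15
  J1 runs 3 units, time = 18
  J2 runs 3 units, time = 21
  J3 runs 1 units, time = 22
  J4 runs 3 units, time = 25
  J5 runs 3 units, time = 28
  J1 runs 3 units, time = 31
  J2 runs 3 units, time = 34
  J4 runs 2 units, time = 36
  J5 runs 1 units, time = 37
Finish times: [31, 34, 22, 36, 37]
Average turnaround = 160/5 = 32.0

32.0


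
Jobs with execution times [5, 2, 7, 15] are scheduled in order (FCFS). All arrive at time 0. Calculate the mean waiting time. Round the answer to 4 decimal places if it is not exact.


FCFS order (as given): [5, 2, 7, 15]
Waiting times:
  Job 1: wait = 0
  Job 2: wait = 5
  Job 3: wait = 7
  Job 4: wait = 14
Sum of waiting times = 26
Average waiting time = 26/4 = 6.5

6.5


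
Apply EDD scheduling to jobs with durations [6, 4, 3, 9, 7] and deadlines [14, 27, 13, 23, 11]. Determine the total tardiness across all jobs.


Sort by due date (EDD order): [(7, 11), (3, 13), (6, 14), (9, 23), (4, 27)]
Compute completion times and tardiness:
  Job 1: p=7, d=11, C=7, tardiness=max(0,7-11)=0
  Job 2: p=3, d=13, C=10, tardiness=max(0,10-13)=0
  Job 3: p=6, d=14, C=16, tardiness=max(0,16-14)=2
  Job 4: p=9, d=23, C=25, tardiness=max(0,25-23)=2
  Job 5: p=4, d=27, C=29, tardiness=max(0,29-27)=2
Total tardiness = 6

6


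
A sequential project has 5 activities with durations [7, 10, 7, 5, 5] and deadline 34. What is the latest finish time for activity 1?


LF(activity 1) = deadline - sum of successor durations
Successors: activities 2 through 5 with durations [10, 7, 5, 5]
Sum of successor durations = 27
LF = 34 - 27 = 7

7


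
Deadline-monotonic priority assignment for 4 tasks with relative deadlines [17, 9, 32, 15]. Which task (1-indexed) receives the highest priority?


Sort tasks by relative deadline (ascending):
  Task 2: deadline = 9
  Task 4: deadline = 15
  Task 1: deadline = 17
  Task 3: deadline = 32
Priority order (highest first): [2, 4, 1, 3]
Highest priority task = 2

2


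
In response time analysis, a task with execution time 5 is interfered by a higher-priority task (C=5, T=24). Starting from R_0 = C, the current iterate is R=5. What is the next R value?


R_next = C + ceil(R_prev / T_hp) * C_hp
ceil(5 / 24) = ceil(0.2083) = 1
Interference = 1 * 5 = 5
R_next = 5 + 5 = 10

10


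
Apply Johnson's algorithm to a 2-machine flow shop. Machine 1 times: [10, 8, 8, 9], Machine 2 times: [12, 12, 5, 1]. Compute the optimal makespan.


Apply Johnson's rule:
  Group 1 (a <= b): [(2, 8, 12), (1, 10, 12)]
  Group 2 (a > b): [(3, 8, 5), (4, 9, 1)]
Optimal job order: [2, 1, 3, 4]
Schedule:
  Job 2: M1 done at 8, M2 done at 20
  Job 1: M1 done at 18, M2 done at 32
  Job 3: M1 done at 26, M2 done at 37
  Job 4: M1 done at 35, M2 done at 38
Makespan = 38

38


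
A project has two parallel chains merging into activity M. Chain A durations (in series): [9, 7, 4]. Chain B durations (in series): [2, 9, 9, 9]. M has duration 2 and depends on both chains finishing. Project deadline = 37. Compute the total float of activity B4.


Forward pass: ES(B4) = sum of predecessors on chain B = 20
EF = ES + duration = 20 + 9 = 29
Backward pass: LF(M) = deadline = 37; LS(M) = 37 - 2 = 35
LF(B4) = LS(M) - sum(successors on chain B) = 35 - 0 = 35
LS = LF - duration = 35 - 9 = 26
Total float = LS - ES = 26 - 20 = 6

6


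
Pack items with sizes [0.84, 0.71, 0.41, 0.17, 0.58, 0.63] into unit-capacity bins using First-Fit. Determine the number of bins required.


Place items sequentially using First-Fit:
  Item 0.84 -> new Bin 1
  Item 0.71 -> new Bin 2
  Item 0.41 -> new Bin 3
  Item 0.17 -> Bin 2 (now 0.88)
  Item 0.58 -> Bin 3 (now 0.99)
  Item 0.63 -> new Bin 4
Total bins used = 4

4


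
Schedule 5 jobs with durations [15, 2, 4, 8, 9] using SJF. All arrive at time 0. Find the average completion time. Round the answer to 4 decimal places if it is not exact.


SJF order (ascending): [2, 4, 8, 9, 15]
Completion times:
  Job 1: burst=2, C=2
  Job 2: burst=4, C=6
  Job 3: burst=8, C=14
  Job 4: burst=9, C=23
  Job 5: burst=15, C=38
Average completion = 83/5 = 16.6

16.6


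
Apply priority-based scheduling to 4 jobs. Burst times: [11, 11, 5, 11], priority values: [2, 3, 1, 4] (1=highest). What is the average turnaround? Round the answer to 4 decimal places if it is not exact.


Sort by priority (ascending = highest first):
Order: [(1, 5), (2, 11), (3, 11), (4, 11)]
Completion times:
  Priority 1, burst=5, C=5
  Priority 2, burst=11, C=16
  Priority 3, burst=11, C=27
  Priority 4, burst=11, C=38
Average turnaround = 86/4 = 21.5

21.5


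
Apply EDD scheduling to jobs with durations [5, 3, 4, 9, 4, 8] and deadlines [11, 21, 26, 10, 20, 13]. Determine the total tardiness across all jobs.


Sort by due date (EDD order): [(9, 10), (5, 11), (8, 13), (4, 20), (3, 21), (4, 26)]
Compute completion times and tardiness:
  Job 1: p=9, d=10, C=9, tardiness=max(0,9-10)=0
  Job 2: p=5, d=11, C=14, tardiness=max(0,14-11)=3
  Job 3: p=8, d=13, C=22, tardiness=max(0,22-13)=9
  Job 4: p=4, d=20, C=26, tardiness=max(0,26-20)=6
  Job 5: p=3, d=21, C=29, tardiness=max(0,29-21)=8
  Job 6: p=4, d=26, C=33, tardiness=max(0,33-26)=7
Total tardiness = 33

33


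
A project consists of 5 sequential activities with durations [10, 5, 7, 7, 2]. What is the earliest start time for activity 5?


Activity 5 starts after activities 1 through 4 complete.
Predecessor durations: [10, 5, 7, 7]
ES = 10 + 5 + 7 + 7 = 29

29


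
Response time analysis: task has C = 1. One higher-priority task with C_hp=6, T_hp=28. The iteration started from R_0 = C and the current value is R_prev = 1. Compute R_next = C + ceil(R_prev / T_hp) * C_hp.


R_next = C + ceil(R_prev / T_hp) * C_hp
ceil(1 / 28) = ceil(0.0357) = 1
Interference = 1 * 6 = 6
R_next = 1 + 6 = 7

7


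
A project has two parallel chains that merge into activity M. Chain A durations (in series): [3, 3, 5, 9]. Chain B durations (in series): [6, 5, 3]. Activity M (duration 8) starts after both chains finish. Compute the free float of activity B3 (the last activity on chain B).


ES(B3) = sum of predecessors on chain B = 11
EF(B3) = ES + duration = 11 + 3 = 14
Successor of B3 is M. ES(M) = max(sum(A), sum(B)) = max(20, 14) = 20
Free float = ES(successor) - EF(current) = 20 - 14 = 6

6


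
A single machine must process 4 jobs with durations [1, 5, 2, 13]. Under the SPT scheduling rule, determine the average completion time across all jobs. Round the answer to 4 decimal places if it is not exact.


Sort jobs by processing time (SPT order): [1, 2, 5, 13]
Compute completion times sequentially:
  Job 1: processing = 1, completes at 1
  Job 2: processing = 2, completes at 3
  Job 3: processing = 5, completes at 8
  Job 4: processing = 13, completes at 21
Sum of completion times = 33
Average completion time = 33/4 = 8.25

8.25


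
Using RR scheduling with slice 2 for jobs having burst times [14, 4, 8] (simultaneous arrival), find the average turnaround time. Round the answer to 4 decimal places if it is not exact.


Time quantum = 2
Execution trace:
  J1 runs 2 units, time = 2
  J2 runs 2 units, time = 4
  J3 runs 2 units, time = 6
  J1 runs 2 units, time = 8
  J2 runs 2 units, time = 10
  J3 runs 2 units, time = 12
  J1 runs 2 units, time = 14
  J3 runs 2 units, time = 16
  J1 runs 2 units, time = 18
  J3 runs 2 units, time = 20
  J1 runs 2 units, time = 22
  J1 runs 2 units, time = 24
  J1 runs 2 units, time = 26
Finish times: [26, 10, 20]
Average turnaround = 56/3 = 18.6667

18.6667


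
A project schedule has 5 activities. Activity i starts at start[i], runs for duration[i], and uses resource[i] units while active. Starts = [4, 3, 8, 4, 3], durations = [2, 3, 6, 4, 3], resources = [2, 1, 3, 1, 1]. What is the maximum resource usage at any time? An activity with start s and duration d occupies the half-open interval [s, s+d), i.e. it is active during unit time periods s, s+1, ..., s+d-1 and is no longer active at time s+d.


Each activity i is active on [start_i, start_i + duration_i).
Compute total resource usage per time slot:
  t=0: active resources = [], total = 0
  t=1: active resources = [], total = 0
  t=2: active resources = [], total = 0
  t=3: active resources = [1, 1], total = 2
  t=4: active resources = [2, 1, 1, 1], total = 5
  t=5: active resources = [2, 1, 1, 1], total = 5
  t=6: active resources = [1], total = 1
  t=7: active resources = [1], total = 1
  t=8: active resources = [3], total = 3
  t=9: active resources = [3], total = 3
  t=10: active resources = [3], total = 3
  t=11: active resources = [3], total = 3
  t=12: active resources = [3], total = 3
  t=13: active resources = [3], total = 3
Peak resource demand = 5

5


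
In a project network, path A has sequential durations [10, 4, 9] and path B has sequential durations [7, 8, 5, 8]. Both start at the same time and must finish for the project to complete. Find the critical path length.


Path A total = 10 + 4 + 9 = 23
Path B total = 7 + 8 + 5 + 8 = 28
Critical path = longest path = max(23, 28) = 28

28


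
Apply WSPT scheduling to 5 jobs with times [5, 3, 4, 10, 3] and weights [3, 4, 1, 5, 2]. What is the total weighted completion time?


Compute p/w ratios and sort ascending (WSPT): [(3, 4), (3, 2), (5, 3), (10, 5), (4, 1)]
Compute weighted completion times:
  Job (p=3,w=4): C=3, w*C=4*3=12
  Job (p=3,w=2): C=6, w*C=2*6=12
  Job (p=5,w=3): C=11, w*C=3*11=33
  Job (p=10,w=5): C=21, w*C=5*21=105
  Job (p=4,w=1): C=25, w*C=1*25=25
Total weighted completion time = 187

187


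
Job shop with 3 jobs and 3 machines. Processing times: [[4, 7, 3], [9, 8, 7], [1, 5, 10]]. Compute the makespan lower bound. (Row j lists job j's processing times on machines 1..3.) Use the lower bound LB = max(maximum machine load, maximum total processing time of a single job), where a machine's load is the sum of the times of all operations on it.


Machine loads:
  Machine 1: 4 + 9 + 1 = 14
  Machine 2: 7 + 8 + 5 = 20
  Machine 3: 3 + 7 + 10 = 20
Max machine load = 20
Job totals:
  Job 1: 14
  Job 2: 24
  Job 3: 16
Max job total = 24
Lower bound = max(20, 24) = 24

24


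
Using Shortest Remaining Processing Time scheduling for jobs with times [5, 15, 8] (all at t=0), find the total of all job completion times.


Since all jobs arrive at t=0, SRPT equals SPT ordering.
SPT order: [5, 8, 15]
Completion times:
  Job 1: p=5, C=5
  Job 2: p=8, C=13
  Job 3: p=15, C=28
Total completion time = 5 + 13 + 28 = 46

46


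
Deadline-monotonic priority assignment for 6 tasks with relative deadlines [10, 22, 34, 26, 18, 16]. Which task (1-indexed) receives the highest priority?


Sort tasks by relative deadline (ascending):
  Task 1: deadline = 10
  Task 6: deadline = 16
  Task 5: deadline = 18
  Task 2: deadline = 22
  Task 4: deadline = 26
  Task 3: deadline = 34
Priority order (highest first): [1, 6, 5, 2, 4, 3]
Highest priority task = 1

1


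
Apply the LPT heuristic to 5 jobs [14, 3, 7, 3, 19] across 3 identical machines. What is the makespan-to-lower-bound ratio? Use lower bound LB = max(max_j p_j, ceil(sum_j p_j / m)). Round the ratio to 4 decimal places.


LPT order: [19, 14, 7, 3, 3]
Machine loads after assignment: [19, 14, 13]
LPT makespan = 19
Lower bound = max(max_job, ceil(total/3)) = max(19, 16) = 19
Ratio = 19 / 19 = 1.0

1.0


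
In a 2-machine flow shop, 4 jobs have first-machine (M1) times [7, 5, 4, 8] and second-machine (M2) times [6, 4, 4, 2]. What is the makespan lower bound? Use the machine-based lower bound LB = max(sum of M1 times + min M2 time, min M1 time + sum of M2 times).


LB1 = sum(M1 times) + min(M2 times) = 24 + 2 = 26
LB2 = min(M1 times) + sum(M2 times) = 4 + 16 = 20
Lower bound = max(LB1, LB2) = max(26, 20) = 26

26


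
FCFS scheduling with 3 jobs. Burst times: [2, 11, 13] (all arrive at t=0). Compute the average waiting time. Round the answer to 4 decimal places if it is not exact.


FCFS order (as given): [2, 11, 13]
Waiting times:
  Job 1: wait = 0
  Job 2: wait = 2
  Job 3: wait = 13
Sum of waiting times = 15
Average waiting time = 15/3 = 5.0

5.0


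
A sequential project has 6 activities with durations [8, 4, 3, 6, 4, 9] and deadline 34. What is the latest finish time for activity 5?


LF(activity 5) = deadline - sum of successor durations
Successors: activities 6 through 6 with durations [9]
Sum of successor durations = 9
LF = 34 - 9 = 25

25


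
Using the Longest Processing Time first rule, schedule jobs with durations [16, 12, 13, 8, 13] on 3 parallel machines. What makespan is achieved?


Sort jobs in decreasing order (LPT): [16, 13, 13, 12, 8]
Assign each job to the least loaded machine:
  Machine 1: jobs [16], load = 16
  Machine 2: jobs [13, 12], load = 25
  Machine 3: jobs [13, 8], load = 21
Makespan = max load = 25

25


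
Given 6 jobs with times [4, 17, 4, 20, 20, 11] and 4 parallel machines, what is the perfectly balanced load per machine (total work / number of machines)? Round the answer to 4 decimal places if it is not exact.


Total processing time = 4 + 17 + 4 + 20 + 20 + 11 = 76
Number of machines = 4
Ideal balanced load = 76 / 4 = 19.0

19.0


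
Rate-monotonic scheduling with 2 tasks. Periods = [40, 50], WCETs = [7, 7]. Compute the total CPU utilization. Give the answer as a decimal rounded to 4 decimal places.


Compute individual utilizations (exact fractions):
  Task 1: C/T = 7/40 (approx. 0.175)
  Task 2: C/T = 7/50 (approx. 0.14)
Total utilization U = 7/40 + 7/50 = 63/200
Rounded to 4 decimal places: U = 0.3150
RM (Liu & Layland) bound for 2 tasks = 0.828427; compare with U = 63/200 (approx. 0.315000)
U <= bound, so schedulable by RM sufficient condition.

0.3150


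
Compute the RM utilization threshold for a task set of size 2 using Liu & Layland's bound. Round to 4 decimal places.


Compute 2^(1/2) = 1.4142135624
Subtract 1: 1.4142135624 - 1 = 0.4142135624
Multiply by n: 2 * 0.4142135624 = 0.8284271248
Round to 4 dp: 0.8284

0.8284


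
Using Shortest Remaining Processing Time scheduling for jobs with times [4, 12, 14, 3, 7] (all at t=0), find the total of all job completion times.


Since all jobs arrive at t=0, SRPT equals SPT ordering.
SPT order: [3, 4, 7, 12, 14]
Completion times:
  Job 1: p=3, C=3
  Job 2: p=4, C=7
  Job 3: p=7, C=14
  Job 4: p=12, C=26
  Job 5: p=14, C=40
Total completion time = 3 + 7 + 14 + 26 + 40 = 90

90


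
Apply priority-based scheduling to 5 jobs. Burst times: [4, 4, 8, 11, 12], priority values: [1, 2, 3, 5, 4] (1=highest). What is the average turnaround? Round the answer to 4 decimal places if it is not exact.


Sort by priority (ascending = highest first):
Order: [(1, 4), (2, 4), (3, 8), (4, 12), (5, 11)]
Completion times:
  Priority 1, burst=4, C=4
  Priority 2, burst=4, C=8
  Priority 3, burst=8, C=16
  Priority 4, burst=12, C=28
  Priority 5, burst=11, C=39
Average turnaround = 95/5 = 19.0

19.0


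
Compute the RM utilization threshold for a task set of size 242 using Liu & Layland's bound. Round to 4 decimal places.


Compute 2^(1/242) = 1.0028683504
Subtract 1: 1.0028683504 - 1 = 0.0028683504
Multiply by n: 242 * 0.0028683504 = 0.6941407968
Round to 4 dp: 0.6941

0.6941


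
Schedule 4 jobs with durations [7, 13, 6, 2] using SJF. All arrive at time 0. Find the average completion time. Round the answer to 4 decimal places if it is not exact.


SJF order (ascending): [2, 6, 7, 13]
Completion times:
  Job 1: burst=2, C=2
  Job 2: burst=6, C=8
  Job 3: burst=7, C=15
  Job 4: burst=13, C=28
Average completion = 53/4 = 13.25

13.25


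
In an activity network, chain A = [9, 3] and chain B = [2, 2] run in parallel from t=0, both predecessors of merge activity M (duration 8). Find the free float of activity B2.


ES(B2) = sum of predecessors on chain B = 2
EF(B2) = ES + duration = 2 + 2 = 4
Successor of B2 is M. ES(M) = max(sum(A), sum(B)) = max(12, 4) = 12
Free float = ES(successor) - EF(current) = 12 - 4 = 8

8


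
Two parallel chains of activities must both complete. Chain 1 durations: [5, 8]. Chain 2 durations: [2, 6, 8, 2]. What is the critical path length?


Path A total = 5 + 8 = 13
Path B total = 2 + 6 + 8 + 2 = 18
Critical path = longest path = max(13, 18) = 18

18


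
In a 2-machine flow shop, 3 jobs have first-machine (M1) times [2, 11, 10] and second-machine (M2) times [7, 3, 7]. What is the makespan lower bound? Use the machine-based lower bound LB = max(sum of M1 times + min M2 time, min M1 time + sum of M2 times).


LB1 = sum(M1 times) + min(M2 times) = 23 + 3 = 26
LB2 = min(M1 times) + sum(M2 times) = 2 + 17 = 19
Lower bound = max(LB1, LB2) = max(26, 19) = 26

26


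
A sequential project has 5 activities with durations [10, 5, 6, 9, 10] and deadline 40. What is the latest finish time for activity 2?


LF(activity 2) = deadline - sum of successor durations
Successors: activities 3 through 5 with durations [6, 9, 10]
Sum of successor durations = 25
LF = 40 - 25 = 15

15


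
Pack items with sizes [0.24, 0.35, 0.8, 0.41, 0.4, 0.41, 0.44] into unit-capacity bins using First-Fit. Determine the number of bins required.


Place items sequentially using First-Fit:
  Item 0.24 -> new Bin 1
  Item 0.35 -> Bin 1 (now 0.59)
  Item 0.8 -> new Bin 2
  Item 0.41 -> Bin 1 (now 1.0)
  Item 0.4 -> new Bin 3
  Item 0.41 -> Bin 3 (now 0.81)
  Item 0.44 -> new Bin 4
Total bins used = 4

4


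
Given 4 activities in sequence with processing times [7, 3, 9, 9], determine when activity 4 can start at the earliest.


Activity 4 starts after activities 1 through 3 complete.
Predecessor durations: [7, 3, 9]
ES = 7 + 3 + 9 = 19

19


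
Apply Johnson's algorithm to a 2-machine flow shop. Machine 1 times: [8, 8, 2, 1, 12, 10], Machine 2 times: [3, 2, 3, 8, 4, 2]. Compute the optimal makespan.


Apply Johnson's rule:
  Group 1 (a <= b): [(4, 1, 8), (3, 2, 3)]
  Group 2 (a > b): [(5, 12, 4), (1, 8, 3), (2, 8, 2), (6, 10, 2)]
Optimal job order: [4, 3, 5, 1, 2, 6]
Schedule:
  Job 4: M1 done at 1, M2 done at 9
  Job 3: M1 done at 3, M2 done at 12
  Job 5: M1 done at 15, M2 done at 19
  Job 1: M1 done at 23, M2 done at 26
  Job 2: M1 done at 31, M2 done at 33
  Job 6: M1 done at 41, M2 done at 43
Makespan = 43

43


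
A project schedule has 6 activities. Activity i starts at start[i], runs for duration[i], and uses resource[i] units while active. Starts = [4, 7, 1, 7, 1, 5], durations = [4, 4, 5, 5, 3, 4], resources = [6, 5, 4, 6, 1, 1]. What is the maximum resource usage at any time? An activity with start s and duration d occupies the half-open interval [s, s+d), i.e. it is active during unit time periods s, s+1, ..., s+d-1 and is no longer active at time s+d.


Each activity i is active on [start_i, start_i + duration_i).
Compute total resource usage per time slot:
  t=0: active resources = [], total = 0
  t=1: active resources = [4, 1], total = 5
  t=2: active resources = [4, 1], total = 5
  t=3: active resources = [4, 1], total = 5
  t=4: active resources = [6, 4], total = 10
  t=5: active resources = [6, 4, 1], total = 11
  t=6: active resources = [6, 1], total = 7
  t=7: active resources = [6, 5, 6, 1], total = 18
  t=8: active resources = [5, 6, 1], total = 12
  t=9: active resources = [5, 6], total = 11
  t=10: active resources = [5, 6], total = 11
  t=11: active resources = [6], total = 6
Peak resource demand = 18

18


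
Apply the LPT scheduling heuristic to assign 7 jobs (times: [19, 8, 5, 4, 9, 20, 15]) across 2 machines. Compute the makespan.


Sort jobs in decreasing order (LPT): [20, 19, 15, 9, 8, 5, 4]
Assign each job to the least loaded machine:
  Machine 1: jobs [20, 9, 8, 4], load = 41
  Machine 2: jobs [19, 15, 5], load = 39
Makespan = max load = 41

41


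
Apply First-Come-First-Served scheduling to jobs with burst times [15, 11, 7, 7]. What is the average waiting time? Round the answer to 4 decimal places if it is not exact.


FCFS order (as given): [15, 11, 7, 7]
Waiting times:
  Job 1: wait = 0
  Job 2: wait = 15
  Job 3: wait = 26
  Job 4: wait = 33
Sum of waiting times = 74
Average waiting time = 74/4 = 18.5

18.5


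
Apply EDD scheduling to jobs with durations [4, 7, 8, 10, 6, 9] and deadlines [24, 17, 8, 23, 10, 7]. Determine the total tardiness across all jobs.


Sort by due date (EDD order): [(9, 7), (8, 8), (6, 10), (7, 17), (10, 23), (4, 24)]
Compute completion times and tardiness:
  Job 1: p=9, d=7, C=9, tardiness=max(0,9-7)=2
  Job 2: p=8, d=8, C=17, tardiness=max(0,17-8)=9
  Job 3: p=6, d=10, C=23, tardiness=max(0,23-10)=13
  Job 4: p=7, d=17, C=30, tardiness=max(0,30-17)=13
  Job 5: p=10, d=23, C=40, tardiness=max(0,40-23)=17
  Job 6: p=4, d=24, C=44, tardiness=max(0,44-24)=20
Total tardiness = 74

74


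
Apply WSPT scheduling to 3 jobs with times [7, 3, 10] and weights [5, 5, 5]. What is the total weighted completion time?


Compute p/w ratios and sort ascending (WSPT): [(3, 5), (7, 5), (10, 5)]
Compute weighted completion times:
  Job (p=3,w=5): C=3, w*C=5*3=15
  Job (p=7,w=5): C=10, w*C=5*10=50
  Job (p=10,w=5): C=20, w*C=5*20=100
Total weighted completion time = 165

165


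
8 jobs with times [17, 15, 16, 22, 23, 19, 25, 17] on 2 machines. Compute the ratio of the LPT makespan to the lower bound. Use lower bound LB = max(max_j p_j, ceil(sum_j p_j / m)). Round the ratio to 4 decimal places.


LPT order: [25, 23, 22, 19, 17, 17, 16, 15]
Machine loads after assignment: [77, 77]
LPT makespan = 77
Lower bound = max(max_job, ceil(total/2)) = max(25, 77) = 77
Ratio = 77 / 77 = 1.0

1.0


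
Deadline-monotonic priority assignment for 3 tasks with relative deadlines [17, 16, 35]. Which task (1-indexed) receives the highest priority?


Sort tasks by relative deadline (ascending):
  Task 2: deadline = 16
  Task 1: deadline = 17
  Task 3: deadline = 35
Priority order (highest first): [2, 1, 3]
Highest priority task = 2

2


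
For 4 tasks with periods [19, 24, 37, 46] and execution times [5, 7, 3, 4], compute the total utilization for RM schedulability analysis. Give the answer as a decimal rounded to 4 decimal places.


Compute individual utilizations (exact fractions):
  Task 1: C/T = 5/19 (approx. 0.2632)
  Task 2: C/T = 7/24 (approx. 0.2917)
  Task 3: C/T = 3/37 (approx. 0.0811)
  Task 4: C/T = 4/46 = 2/23 (approx. 0.087)
Total utilization U = 5/19 + 7/24 + 3/37 + 2/23 = 280511/388056
Rounded to 4 decimal places: U = 0.7229
RM (Liu & Layland) bound for 4 tasks = 0.756828; compare with U = 280511/388056 (approx. 0.722862)
U <= bound, so schedulable by RM sufficient condition.

0.7229


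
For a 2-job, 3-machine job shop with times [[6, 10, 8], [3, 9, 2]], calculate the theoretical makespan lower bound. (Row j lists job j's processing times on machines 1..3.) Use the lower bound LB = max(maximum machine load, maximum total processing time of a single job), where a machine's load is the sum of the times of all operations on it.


Machine loads:
  Machine 1: 6 + 3 = 9
  Machine 2: 10 + 9 = 19
  Machine 3: 8 + 2 = 10
Max machine load = 19
Job totals:
  Job 1: 24
  Job 2: 14
Max job total = 24
Lower bound = max(19, 24) = 24

24


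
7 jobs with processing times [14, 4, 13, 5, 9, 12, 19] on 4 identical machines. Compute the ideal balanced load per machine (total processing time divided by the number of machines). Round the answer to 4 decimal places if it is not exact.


Total processing time = 14 + 4 + 13 + 5 + 9 + 12 + 19 = 76
Number of machines = 4
Ideal balanced load = 76 / 4 = 19.0

19.0


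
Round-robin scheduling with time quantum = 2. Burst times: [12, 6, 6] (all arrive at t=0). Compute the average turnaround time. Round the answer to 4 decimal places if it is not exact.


Time quantum = 2
Execution trace:
  J1 runs 2 units, time = 2
  J2 runs 2 units, time = 4
  J3 runs 2 units, time = 6
  J1 runs 2 units, time = 8
  J2 runs 2 units, time = 10
  J3 runs 2 units, time = 12
  J1 runs 2 units, time = 14
  J2 runs 2 units, time = 16
  J3 runs 2 units, time = 18
  J1 runs 2 units, time = 20
  J1 runs 2 units, time = 22
  J1 runs 2 units, time = 24
Finish times: [24, 16, 18]
Average turnaround = 58/3 = 19.3333

19.3333


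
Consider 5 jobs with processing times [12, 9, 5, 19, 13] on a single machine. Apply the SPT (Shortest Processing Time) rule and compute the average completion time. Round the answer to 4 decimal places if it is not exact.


Sort jobs by processing time (SPT order): [5, 9, 12, 13, 19]
Compute completion times sequentially:
  Job 1: processing = 5, completes at 5
  Job 2: processing = 9, completes at 14
  Job 3: processing = 12, completes at 26
  Job 4: processing = 13, completes at 39
  Job 5: processing = 19, completes at 58
Sum of completion times = 142
Average completion time = 142/5 = 28.4

28.4


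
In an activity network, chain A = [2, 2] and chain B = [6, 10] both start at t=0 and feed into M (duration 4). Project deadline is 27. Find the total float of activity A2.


Forward pass: ES(A2) = sum of predecessors on chain A = 2
EF = ES + duration = 2 + 2 = 4
Backward pass: LF(M) = deadline = 27; LS(M) = 27 - 4 = 23
LF(A2) = LS(M) - sum(successors on chain A) = 23 - 0 = 23
LS = LF - duration = 23 - 2 = 21
Total float = LS - ES = 21 - 2 = 19

19


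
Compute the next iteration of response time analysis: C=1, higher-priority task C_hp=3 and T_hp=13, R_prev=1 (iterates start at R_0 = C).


R_next = C + ceil(R_prev / T_hp) * C_hp
ceil(1 / 13) = ceil(0.0769) = 1
Interference = 1 * 3 = 3
R_next = 1 + 3 = 4

4


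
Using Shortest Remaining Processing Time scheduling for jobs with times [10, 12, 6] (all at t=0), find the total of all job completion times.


Since all jobs arrive at t=0, SRPT equals SPT ordering.
SPT order: [6, 10, 12]
Completion times:
  Job 1: p=6, C=6
  Job 2: p=10, C=16
  Job 3: p=12, C=28
Total completion time = 6 + 16 + 28 = 50

50


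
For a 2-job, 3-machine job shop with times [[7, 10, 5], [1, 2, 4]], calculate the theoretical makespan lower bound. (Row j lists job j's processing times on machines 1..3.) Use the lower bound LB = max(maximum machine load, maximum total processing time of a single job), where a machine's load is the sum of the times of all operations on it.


Machine loads:
  Machine 1: 7 + 1 = 8
  Machine 2: 10 + 2 = 12
  Machine 3: 5 + 4 = 9
Max machine load = 12
Job totals:
  Job 1: 22
  Job 2: 7
Max job total = 22
Lower bound = max(12, 22) = 22

22


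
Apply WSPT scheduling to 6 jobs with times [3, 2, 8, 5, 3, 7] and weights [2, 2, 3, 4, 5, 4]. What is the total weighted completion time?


Compute p/w ratios and sort ascending (WSPT): [(3, 5), (2, 2), (5, 4), (3, 2), (7, 4), (8, 3)]
Compute weighted completion times:
  Job (p=3,w=5): C=3, w*C=5*3=15
  Job (p=2,w=2): C=5, w*C=2*5=10
  Job (p=5,w=4): C=10, w*C=4*10=40
  Job (p=3,w=2): C=13, w*C=2*13=26
  Job (p=7,w=4): C=20, w*C=4*20=80
  Job (p=8,w=3): C=28, w*C=3*28=84
Total weighted completion time = 255

255


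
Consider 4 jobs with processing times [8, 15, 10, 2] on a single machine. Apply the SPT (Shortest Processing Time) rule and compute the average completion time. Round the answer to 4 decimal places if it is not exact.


Sort jobs by processing time (SPT order): [2, 8, 10, 15]
Compute completion times sequentially:
  Job 1: processing = 2, completes at 2
  Job 2: processing = 8, completes at 10
  Job 3: processing = 10, completes at 20
  Job 4: processing = 15, completes at 35
Sum of completion times = 67
Average completion time = 67/4 = 16.75

16.75


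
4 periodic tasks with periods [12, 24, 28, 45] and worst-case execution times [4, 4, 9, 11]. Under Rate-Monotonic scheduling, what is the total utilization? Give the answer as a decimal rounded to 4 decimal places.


Compute individual utilizations (exact fractions):
  Task 1: C/T = 4/12 = 1/3 (approx. 0.3333)
  Task 2: C/T = 4/24 = 1/6 (approx. 0.1667)
  Task 3: C/T = 9/28 (approx. 0.3214)
  Task 4: C/T = 11/45 (approx. 0.2444)
Total utilization U = 1/3 + 1/6 + 9/28 + 11/45 = 1343/1260
Rounded to 4 decimal places: U = 1.0659
RM (Liu & Layland) bound for 4 tasks = 0.756828; compare with U = 1343/1260 (approx. 1.065873)
U > 1, so the task set is not schedulable (processor overloaded).

1.0659


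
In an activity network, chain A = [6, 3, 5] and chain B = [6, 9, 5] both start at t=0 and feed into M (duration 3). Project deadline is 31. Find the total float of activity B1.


Forward pass: ES(B1) = sum of predecessors on chain B = 0
EF = ES + duration = 0 + 6 = 6
Backward pass: LF(M) = deadline = 31; LS(M) = 31 - 3 = 28
LF(B1) = LS(M) - sum(successors on chain B) = 28 - 14 = 14
LS = LF - duration = 14 - 6 = 8
Total float = LS - ES = 8 - 0 = 8

8


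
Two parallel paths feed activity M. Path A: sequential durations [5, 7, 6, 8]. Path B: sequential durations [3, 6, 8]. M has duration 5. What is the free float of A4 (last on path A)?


ES(A4) = sum of predecessors on chain A = 18
EF(A4) = ES + duration = 18 + 8 = 26
Successor of A4 is M. ES(M) = max(sum(A), sum(B)) = max(26, 17) = 26
Free float = ES(successor) - EF(current) = 26 - 26 = 0

0


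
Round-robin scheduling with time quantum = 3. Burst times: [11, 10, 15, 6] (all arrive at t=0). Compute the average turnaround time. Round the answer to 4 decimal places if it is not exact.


Time quantum = 3
Execution trace:
  J1 runs 3 units, time = 3
  J2 runs 3 units, time = 6
  J3 runs 3 units, time = 9
  J4 runs 3 units, time = 12
  J1 runs 3 units, time = 15
  J2 runs 3 units, time = 18
  J3 runs 3 units, time = 21
  J4 runs 3 units, time = 24
  J1 runs 3 units, time = 27
  J2 runs 3 units, time = 30
  J3 runs 3 units, time = 33
  J1 runs 2 units, time = 35
  J2 runs 1 units, time = 36
  J3 runs 3 units, time = 39
  J3 runs 3 units, time = 42
Finish times: [35, 36, 42, 24]
Average turnaround = 137/4 = 34.25

34.25


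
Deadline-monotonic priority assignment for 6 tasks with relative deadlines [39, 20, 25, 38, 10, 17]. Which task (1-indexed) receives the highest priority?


Sort tasks by relative deadline (ascending):
  Task 5: deadline = 10
  Task 6: deadline = 17
  Task 2: deadline = 20
  Task 3: deadline = 25
  Task 4: deadline = 38
  Task 1: deadline = 39
Priority order (highest first): [5, 6, 2, 3, 4, 1]
Highest priority task = 5

5


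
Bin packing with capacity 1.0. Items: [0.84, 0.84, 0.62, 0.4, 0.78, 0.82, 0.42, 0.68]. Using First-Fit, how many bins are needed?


Place items sequentially using First-Fit:
  Item 0.84 -> new Bin 1
  Item 0.84 -> new Bin 2
  Item 0.62 -> new Bin 3
  Item 0.4 -> new Bin 4
  Item 0.78 -> new Bin 5
  Item 0.82 -> new Bin 6
  Item 0.42 -> Bin 4 (now 0.82)
  Item 0.68 -> new Bin 7
Total bins used = 7

7


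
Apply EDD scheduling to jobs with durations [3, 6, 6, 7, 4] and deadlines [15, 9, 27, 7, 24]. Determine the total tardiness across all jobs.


Sort by due date (EDD order): [(7, 7), (6, 9), (3, 15), (4, 24), (6, 27)]
Compute completion times and tardiness:
  Job 1: p=7, d=7, C=7, tardiness=max(0,7-7)=0
  Job 2: p=6, d=9, C=13, tardiness=max(0,13-9)=4
  Job 3: p=3, d=15, C=16, tardiness=max(0,16-15)=1
  Job 4: p=4, d=24, C=20, tardiness=max(0,20-24)=0
  Job 5: p=6, d=27, C=26, tardiness=max(0,26-27)=0
Total tardiness = 5

5


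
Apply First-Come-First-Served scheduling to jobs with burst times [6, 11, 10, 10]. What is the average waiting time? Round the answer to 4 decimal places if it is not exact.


FCFS order (as given): [6, 11, 10, 10]
Waiting times:
  Job 1: wait = 0
  Job 2: wait = 6
  Job 3: wait = 17
  Job 4: wait = 27
Sum of waiting times = 50
Average waiting time = 50/4 = 12.5

12.5


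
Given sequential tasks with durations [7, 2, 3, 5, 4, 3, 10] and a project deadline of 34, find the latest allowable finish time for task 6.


LF(activity 6) = deadline - sum of successor durations
Successors: activities 7 through 7 with durations [10]
Sum of successor durations = 10
LF = 34 - 10 = 24

24


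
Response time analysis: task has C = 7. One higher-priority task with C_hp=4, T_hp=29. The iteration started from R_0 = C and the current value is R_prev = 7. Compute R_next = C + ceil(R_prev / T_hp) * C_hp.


R_next = C + ceil(R_prev / T_hp) * C_hp
ceil(7 / 29) = ceil(0.2414) = 1
Interference = 1 * 4 = 4
R_next = 7 + 4 = 11

11


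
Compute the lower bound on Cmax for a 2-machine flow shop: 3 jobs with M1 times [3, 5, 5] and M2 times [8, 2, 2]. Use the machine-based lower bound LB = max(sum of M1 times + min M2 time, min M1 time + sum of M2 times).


LB1 = sum(M1 times) + min(M2 times) = 13 + 2 = 15
LB2 = min(M1 times) + sum(M2 times) = 3 + 12 = 15
Lower bound = max(LB1, LB2) = max(15, 15) = 15

15


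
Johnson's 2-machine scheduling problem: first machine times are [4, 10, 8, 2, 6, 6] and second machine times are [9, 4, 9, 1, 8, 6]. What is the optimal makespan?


Apply Johnson's rule:
  Group 1 (a <= b): [(1, 4, 9), (5, 6, 8), (6, 6, 6), (3, 8, 9)]
  Group 2 (a > b): [(2, 10, 4), (4, 2, 1)]
Optimal job order: [1, 5, 6, 3, 2, 4]
Schedule:
  Job 1: M1 done at 4, M2 done at 13
  Job 5: M1 done at 10, M2 done at 21
  Job 6: M1 done at 16, M2 done at 27
  Job 3: M1 done at 24, M2 done at 36
  Job 2: M1 done at 34, M2 done at 40
  Job 4: M1 done at 36, M2 done at 41
Makespan = 41

41


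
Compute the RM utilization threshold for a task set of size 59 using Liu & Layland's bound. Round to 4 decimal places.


Compute 2^(1/59) = 1.0118175391
Subtract 1: 1.0118175391 - 1 = 0.0118175391
Multiply by n: 59 * 0.0118175391 = 0.6972348069
Round to 4 dp: 0.6972

0.6972


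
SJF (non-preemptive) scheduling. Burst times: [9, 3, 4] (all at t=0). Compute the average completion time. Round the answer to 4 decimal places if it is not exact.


SJF order (ascending): [3, 4, 9]
Completion times:
  Job 1: burst=3, C=3
  Job 2: burst=4, C=7
  Job 3: burst=9, C=16
Average completion = 26/3 = 8.6667

8.6667


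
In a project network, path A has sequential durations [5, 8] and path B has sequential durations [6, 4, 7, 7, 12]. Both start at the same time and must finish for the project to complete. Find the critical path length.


Path A total = 5 + 8 = 13
Path B total = 6 + 4 + 7 + 7 + 12 = 36
Critical path = longest path = max(13, 36) = 36

36


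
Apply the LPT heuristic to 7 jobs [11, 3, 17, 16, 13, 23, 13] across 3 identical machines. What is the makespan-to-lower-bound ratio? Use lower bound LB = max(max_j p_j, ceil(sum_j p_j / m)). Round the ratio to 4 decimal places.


LPT order: [23, 17, 16, 13, 13, 11, 3]
Machine loads after assignment: [34, 30, 32]
LPT makespan = 34
Lower bound = max(max_job, ceil(total/3)) = max(23, 32) = 32
Ratio = 34 / 32 = 1.0625

1.0625


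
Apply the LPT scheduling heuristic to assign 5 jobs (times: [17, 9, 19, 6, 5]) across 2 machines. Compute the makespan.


Sort jobs in decreasing order (LPT): [19, 17, 9, 6, 5]
Assign each job to the least loaded machine:
  Machine 1: jobs [19, 6, 5], load = 30
  Machine 2: jobs [17, 9], load = 26
Makespan = max load = 30

30


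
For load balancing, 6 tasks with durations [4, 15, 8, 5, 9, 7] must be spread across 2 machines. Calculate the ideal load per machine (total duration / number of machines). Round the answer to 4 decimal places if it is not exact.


Total processing time = 4 + 15 + 8 + 5 + 9 + 7 = 48
Number of machines = 2
Ideal balanced load = 48 / 2 = 24.0

24.0


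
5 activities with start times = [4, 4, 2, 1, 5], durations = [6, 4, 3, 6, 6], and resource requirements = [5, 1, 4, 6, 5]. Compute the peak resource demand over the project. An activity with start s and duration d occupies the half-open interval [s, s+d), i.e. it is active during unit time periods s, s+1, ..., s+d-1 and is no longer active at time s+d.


Each activity i is active on [start_i, start_i + duration_i).
Compute total resource usage per time slot:
  t=0: active resources = [], total = 0
  t=1: active resources = [6], total = 6
  t=2: active resources = [4, 6], total = 10
  t=3: active resources = [4, 6], total = 10
  t=4: active resources = [5, 1, 4, 6], total = 16
  t=5: active resources = [5, 1, 6, 5], total = 17
  t=6: active resources = [5, 1, 6, 5], total = 17
  t=7: active resources = [5, 1, 5], total = 11
  t=8: active resources = [5, 5], total = 10
  t=9: active resources = [5, 5], total = 10
  t=10: active resources = [5], total = 5
Peak resource demand = 17

17


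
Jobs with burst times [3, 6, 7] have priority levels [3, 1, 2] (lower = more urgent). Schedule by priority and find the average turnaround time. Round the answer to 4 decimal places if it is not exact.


Sort by priority (ascending = highest first):
Order: [(1, 6), (2, 7), (3, 3)]
Completion times:
  Priority 1, burst=6, C=6
  Priority 2, burst=7, C=13
  Priority 3, burst=3, C=16
Average turnaround = 35/3 = 11.6667

11.6667
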